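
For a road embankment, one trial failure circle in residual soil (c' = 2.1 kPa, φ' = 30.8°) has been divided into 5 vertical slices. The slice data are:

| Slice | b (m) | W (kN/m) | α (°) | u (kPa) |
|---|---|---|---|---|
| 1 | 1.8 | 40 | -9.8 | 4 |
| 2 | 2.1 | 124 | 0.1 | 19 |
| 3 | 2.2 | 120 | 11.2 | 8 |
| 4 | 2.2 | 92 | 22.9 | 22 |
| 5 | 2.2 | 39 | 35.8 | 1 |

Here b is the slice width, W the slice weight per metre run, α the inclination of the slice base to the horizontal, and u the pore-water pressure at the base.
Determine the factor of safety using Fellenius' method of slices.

Ordinary method of slices: FS = Σ[c'·Δl_i + (W_i cosα_i − u_i·Δl_i)·tanφ'] / Σ W_i sinα_i, with Δl_i = b_i / cosα_i.
Slice 1: Δl = 1.8/cos(-9.8°) = 1.827 m; N'_1 = 40·cos(-9.8°) − 4·1.827 = 32.1; c'Δl = 3.84; W sinα = -6.8
Slice 2: Δl = 2.1/cos0.1° = 2.100 m; N'_2 = 124·cos0.1° − 19·2.100 = 84.1; c'Δl = 4.41; W sinα = 0.2
Slice 3: Δl = 2.2/cos11.2° = 2.243 m; N'_3 = 120·cos11.2° − 8·2.243 = 99.8; c'Δl = 4.71; W sinα = 23.3
Slice 4: Δl = 2.2/cos22.9° = 2.388 m; N'_4 = 92·cos22.9° − 22·2.388 = 32.2; c'Δl = 5.02; W sinα = 35.8
Slice 5: Δl = 2.2/cos35.8° = 2.712 m; N'_5 = 39·cos35.8° − 1·2.712 = 28.9; c'Δl = 5.70; W sinα = 22.8
Σc'Δl = 23.7 kN/m; ΣN' = 277.1 kN/m; ΣW sinα = 75.3 kN/m
Resisting = 23.7 + 277.1·tan30.8° = 23.7 + 165.2 = 188.9 kN/m
FS = 188.9 / 75.3 = 2.507

FS = 2.51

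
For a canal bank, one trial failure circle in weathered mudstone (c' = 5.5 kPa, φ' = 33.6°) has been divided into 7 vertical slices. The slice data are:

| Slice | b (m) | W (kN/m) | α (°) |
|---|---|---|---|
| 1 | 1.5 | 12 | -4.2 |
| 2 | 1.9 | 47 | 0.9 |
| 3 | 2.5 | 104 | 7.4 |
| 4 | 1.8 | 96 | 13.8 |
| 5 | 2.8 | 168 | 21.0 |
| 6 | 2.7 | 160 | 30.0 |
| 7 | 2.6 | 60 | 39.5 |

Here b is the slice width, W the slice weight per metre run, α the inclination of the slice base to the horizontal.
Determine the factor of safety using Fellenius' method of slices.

FS = 2.29

Ordinary method of slices: FS = Σ[c'·Δl_i + (W_i cosα_i)·tanφ'] / Σ W_i sinα_i, with Δl_i = b_i / cosα_i.
Slice 1: Δl = 1.5/cos(-4.2°) = 1.504 m; N'_1 = 12·cos(-4.2°) = 12.0; c'Δl = 8.27; W sinα = -0.9
Slice 2: Δl = 1.9/cos0.9° = 1.900 m; N'_2 = 47·cos0.9° = 47.0; c'Δl = 10.45; W sinα = 0.7
Slice 3: Δl = 2.5/cos7.4° = 2.521 m; N'_3 = 104·cos7.4° = 103.1; c'Δl = 13.87; W sinα = 13.4
Slice 4: Δl = 1.8/cos13.8° = 1.854 m; N'_4 = 96·cos13.8° = 93.2; c'Δl = 10.19; W sinα = 22.9
Slice 5: Δl = 2.8/cos21.0° = 2.999 m; N'_5 = 168·cos21.0° = 156.8; c'Δl = 16.50; W sinα = 60.2
Slice 6: Δl = 2.7/cos30.0° = 3.118 m; N'_6 = 160·cos30.0° = 138.6; c'Δl = 17.15; W sinα = 80.0
Slice 7: Δl = 2.6/cos39.5° = 3.370 m; N'_7 = 60·cos39.5° = 46.3; c'Δl = 18.53; W sinα = 38.2
Σc'Δl = 95.0 kN/m; ΣN' = 597.0 kN/m; ΣW sinα = 214.5 kN/m
Resisting = 95.0 + 597.0·tan33.6° = 95.0 + 396.7 = 491.6 kN/m
FS = 491.6 / 214.5 = 2.292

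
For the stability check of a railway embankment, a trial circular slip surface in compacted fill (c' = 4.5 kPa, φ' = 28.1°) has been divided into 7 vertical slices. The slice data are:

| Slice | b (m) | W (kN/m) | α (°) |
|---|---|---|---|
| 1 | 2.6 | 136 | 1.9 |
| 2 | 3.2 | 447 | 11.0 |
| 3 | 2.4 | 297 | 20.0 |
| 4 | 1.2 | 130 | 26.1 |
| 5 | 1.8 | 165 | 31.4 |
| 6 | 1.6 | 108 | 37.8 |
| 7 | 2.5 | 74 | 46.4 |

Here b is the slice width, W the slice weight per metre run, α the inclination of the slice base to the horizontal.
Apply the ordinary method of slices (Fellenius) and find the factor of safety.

Ordinary method of slices: FS = Σ[c'·Δl_i + (W_i cosα_i)·tanφ'] / Σ W_i sinα_i, with Δl_i = b_i / cosα_i.
Slice 1: Δl = 2.6/cos1.9° = 2.601 m; N'_1 = 136·cos1.9° = 135.9; c'Δl = 11.71; W sinα = 4.5
Slice 2: Δl = 3.2/cos11.0° = 3.260 m; N'_2 = 447·cos11.0° = 438.8; c'Δl = 14.67; W sinα = 85.3
Slice 3: Δl = 2.4/cos20.0° = 2.554 m; N'_3 = 297·cos20.0° = 279.1; c'Δl = 11.49; W sinα = 101.6
Slice 4: Δl = 1.2/cos26.1° = 1.336 m; N'_4 = 130·cos26.1° = 116.7; c'Δl = 6.01; W sinα = 57.2
Slice 5: Δl = 1.8/cos31.4° = 2.109 m; N'_5 = 165·cos31.4° = 140.8; c'Δl = 9.49; W sinα = 86.0
Slice 6: Δl = 1.6/cos37.8° = 2.025 m; N'_6 = 108·cos37.8° = 85.3; c'Δl = 9.11; W sinα = 66.2
Slice 7: Δl = 2.5/cos46.4° = 3.625 m; N'_7 = 74·cos46.4° = 51.0; c'Δl = 16.31; W sinα = 53.6
Σc'Δl = 78.8 kN/m; ΣN' = 1247.7 kN/m; ΣW sinα = 454.3 kN/m
Resisting = 78.8 + 1247.7·tan28.1° = 78.8 + 666.2 = 745.0 kN/m
FS = 745.0 / 454.3 = 1.640

FS = 1.64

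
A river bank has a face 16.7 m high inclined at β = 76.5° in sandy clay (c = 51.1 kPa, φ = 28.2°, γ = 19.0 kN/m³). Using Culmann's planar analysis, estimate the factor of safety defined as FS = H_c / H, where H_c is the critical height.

FS = 1.65

H_c = (4c/γ) · sinβ cosφ / [1 − cos(β − φ)]
    = (4·51.1/19.0) · sin76.5°·cos28.2° / [1 − cos48.3°]
    = 10.758 · 0.8570 / 0.3348 = 27.54 m
FS = H_c / H = 27.54 / 16.7 = 1.649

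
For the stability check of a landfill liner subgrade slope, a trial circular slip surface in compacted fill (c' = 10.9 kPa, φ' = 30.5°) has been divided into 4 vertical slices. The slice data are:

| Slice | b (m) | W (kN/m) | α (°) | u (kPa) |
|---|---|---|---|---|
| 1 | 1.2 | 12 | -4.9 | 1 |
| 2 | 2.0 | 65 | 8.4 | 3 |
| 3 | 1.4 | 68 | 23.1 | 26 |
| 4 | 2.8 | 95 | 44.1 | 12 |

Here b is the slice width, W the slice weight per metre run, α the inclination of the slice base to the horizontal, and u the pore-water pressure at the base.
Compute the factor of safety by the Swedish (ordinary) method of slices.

Ordinary method of slices: FS = Σ[c'·Δl_i + (W_i cosα_i − u_i·Δl_i)·tanφ'] / Σ W_i sinα_i, with Δl_i = b_i / cosα_i.
Slice 1: Δl = 1.2/cos(-4.9°) = 1.204 m; N'_1 = 12·cos(-4.9°) − 1·1.204 = 10.8; c'Δl = 13.13; W sinα = -1.0
Slice 2: Δl = 2.0/cos8.4° = 2.022 m; N'_2 = 65·cos8.4° − 3·2.022 = 58.2; c'Δl = 22.04; W sinα = 9.5
Slice 3: Δl = 1.4/cos23.1° = 1.522 m; N'_3 = 68·cos23.1° − 26·1.522 = 23.0; c'Δl = 16.59; W sinα = 26.7
Slice 4: Δl = 2.8/cos44.1° = 3.899 m; N'_4 = 95·cos44.1° − 12·3.899 = 21.4; c'Δl = 42.50; W sinα = 66.1
Σc'Δl = 94.3 kN/m; ΣN' = 113.4 kN/m; ΣW sinα = 101.3 kN/m
Resisting = 94.3 + 113.4·tan30.5° = 94.3 + 66.8 = 161.1 kN/m
FS = 161.1 / 101.3 = 1.590

FS = 1.59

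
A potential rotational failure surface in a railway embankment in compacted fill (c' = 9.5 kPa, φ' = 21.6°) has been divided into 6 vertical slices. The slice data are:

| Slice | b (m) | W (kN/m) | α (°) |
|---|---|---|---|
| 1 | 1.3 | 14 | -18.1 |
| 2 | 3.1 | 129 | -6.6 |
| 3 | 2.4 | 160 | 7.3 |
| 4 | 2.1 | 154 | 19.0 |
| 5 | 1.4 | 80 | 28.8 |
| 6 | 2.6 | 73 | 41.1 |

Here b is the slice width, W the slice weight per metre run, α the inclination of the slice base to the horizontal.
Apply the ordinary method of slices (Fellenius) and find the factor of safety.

FS = 2.62

Ordinary method of slices: FS = Σ[c'·Δl_i + (W_i cosα_i)·tanφ'] / Σ W_i sinα_i, with Δl_i = b_i / cosα_i.
Slice 1: Δl = 1.3/cos(-18.1°) = 1.368 m; N'_1 = 14·cos(-18.1°) = 13.3; c'Δl = 12.99; W sinα = -4.3
Slice 2: Δl = 3.1/cos(-6.6°) = 3.121 m; N'_2 = 129·cos(-6.6°) = 128.1; c'Δl = 29.65; W sinα = -14.8
Slice 3: Δl = 2.4/cos7.3° = 2.420 m; N'_3 = 160·cos7.3° = 158.7; c'Δl = 22.99; W sinα = 20.3
Slice 4: Δl = 2.1/cos19.0° = 2.221 m; N'_4 = 154·cos19.0° = 145.6; c'Δl = 21.10; W sinα = 50.1
Slice 5: Δl = 1.4/cos28.8° = 1.598 m; N'_5 = 80·cos28.8° = 70.1; c'Δl = 15.18; W sinα = 38.5
Slice 6: Δl = 2.6/cos41.1° = 3.450 m; N'_6 = 73·cos41.1° = 55.0; c'Δl = 32.78; W sinα = 48.0
Σc'Δl = 134.7 kN/m; ΣN' = 570.9 kN/m; ΣW sinα = 137.8 kN/m
Resisting = 134.7 + 570.9·tan21.6° = 134.7 + 226.0 = 360.7 kN/m
FS = 360.7 / 137.8 = 2.617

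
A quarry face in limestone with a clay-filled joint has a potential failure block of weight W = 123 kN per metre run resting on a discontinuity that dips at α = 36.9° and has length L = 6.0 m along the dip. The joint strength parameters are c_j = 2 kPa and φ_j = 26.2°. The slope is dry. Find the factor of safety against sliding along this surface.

Resolving the block weight along and normal to the plane and applying the Mohr–Coulomb strength on the joint:
N' = W cosα = 123·cos36.9° = 98.4 kN/m
Driving force T = W sinα = 123·sin36.9° = 73.9 kN/m
Resisting force R = c_j·L + N'·tanφ_j = 2·6.0 + 98.4·tan26.2° = 12.0 + 48.4 = 60.4 kN/m
FS = R / T = 60.4 / 73.9 = 0.818

FS = 0.82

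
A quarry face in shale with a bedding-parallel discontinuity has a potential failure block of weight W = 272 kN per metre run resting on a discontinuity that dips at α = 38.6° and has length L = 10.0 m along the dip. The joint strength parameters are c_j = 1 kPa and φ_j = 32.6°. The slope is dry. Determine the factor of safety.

FS = 0.86

Resolving the block weight along and normal to the plane and applying the Mohr–Coulomb strength on the joint:
N' = W cosα = 272·cos38.6° = 212.6 kN/m
Driving force T = W sinα = 272·sin38.6° = 169.7 kN/m
Resisting force R = c_j·L + N'·tanφ_j = 1·10.0 + 212.6·tan32.6° = 10.0 + 135.9 = 145.9 kN/m
FS = R / T = 145.9 / 169.7 = 0.860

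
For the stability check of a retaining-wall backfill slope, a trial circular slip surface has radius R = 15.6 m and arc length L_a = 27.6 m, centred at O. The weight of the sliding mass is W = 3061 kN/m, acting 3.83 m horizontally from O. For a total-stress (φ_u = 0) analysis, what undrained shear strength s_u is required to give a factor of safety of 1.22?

s_u = 33.2 kPa

FS = s_u·L_a·R / (W·d), so s_u = FS·W·d / (L_a·R).
s_u = 1.22·3061·3.83 / (27.60·15.6) = 14302.8 / 430.56 = 33.22 kPa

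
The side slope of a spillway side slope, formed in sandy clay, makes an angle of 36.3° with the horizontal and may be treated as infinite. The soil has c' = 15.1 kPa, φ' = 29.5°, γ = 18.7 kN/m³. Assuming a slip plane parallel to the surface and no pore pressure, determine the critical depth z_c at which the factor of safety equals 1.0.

z_c = 7.36 m

Setting FS = 1.00 in FS = [c' + γz cos²β tanφ'] / [γz sinβ cosβ] and solving for z:
z = c' / [γ cosβ (FS·sinβ − cosβ·tanφ')]
  = 15.1 / [18.7·cos36.3°·(1.00·sin36.3° − cos36.3°·tan29.5°)]
  = 15.1 / [18.7·0.8059·(1.00·0.5920 − 0.8059·0.5658)]
  = 15.1 / 2.0503 = 7.365 m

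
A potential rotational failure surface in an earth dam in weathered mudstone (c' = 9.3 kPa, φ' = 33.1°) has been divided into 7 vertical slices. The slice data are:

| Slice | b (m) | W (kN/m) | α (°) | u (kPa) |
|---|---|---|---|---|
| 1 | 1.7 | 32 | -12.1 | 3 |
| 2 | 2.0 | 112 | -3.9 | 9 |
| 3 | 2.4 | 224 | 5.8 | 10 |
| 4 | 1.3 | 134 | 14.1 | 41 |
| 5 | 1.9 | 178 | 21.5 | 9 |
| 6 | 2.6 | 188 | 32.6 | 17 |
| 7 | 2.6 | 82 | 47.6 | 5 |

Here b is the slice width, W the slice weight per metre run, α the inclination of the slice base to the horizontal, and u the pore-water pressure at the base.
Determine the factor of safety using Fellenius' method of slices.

Ordinary method of slices: FS = Σ[c'·Δl_i + (W_i cosα_i − u_i·Δl_i)·tanφ'] / Σ W_i sinα_i, with Δl_i = b_i / cosα_i.
Slice 1: Δl = 1.7/cos(-12.1°) = 1.739 m; N'_1 = 32·cos(-12.1°) − 3·1.739 = 26.1; c'Δl = 16.17; W sinα = -6.7
Slice 2: Δl = 2.0/cos(-3.9°) = 2.005 m; N'_2 = 112·cos(-3.9°) − 9·2.005 = 93.7; c'Δl = 18.64; W sinα = -7.6
Slice 3: Δl = 2.4/cos5.8° = 2.412 m; N'_3 = 224·cos5.8° − 10·2.412 = 198.7; c'Δl = 22.43; W sinα = 22.6
Slice 4: Δl = 1.3/cos14.1° = 1.340 m; N'_4 = 134·cos14.1° − 41·1.340 = 75.0; c'Δl = 12.47; W sinα = 32.6
Slice 5: Δl = 1.9/cos21.5° = 2.042 m; N'_5 = 178·cos21.5° − 9·2.042 = 147.2; c'Δl = 18.99; W sinα = 65.2
Slice 6: Δl = 2.6/cos32.6° = 3.086 m; N'_6 = 188·cos32.6° − 17·3.086 = 105.9; c'Δl = 28.70; W sinα = 101.3
Slice 7: Δl = 2.6/cos47.6° = 3.856 m; N'_7 = 82·cos47.6° − 5·3.856 = 36.0; c'Δl = 35.86; W sinα = 60.6
Σc'Δl = 153.3 kN/m; ΣN' = 682.7 kN/m; ΣW sinα = 268.0 kN/m
Resisting = 153.3 + 682.7·tan33.1° = 153.3 + 445.0 = 598.3 kN/m
FS = 598.3 / 268.0 = 2.232

FS = 2.23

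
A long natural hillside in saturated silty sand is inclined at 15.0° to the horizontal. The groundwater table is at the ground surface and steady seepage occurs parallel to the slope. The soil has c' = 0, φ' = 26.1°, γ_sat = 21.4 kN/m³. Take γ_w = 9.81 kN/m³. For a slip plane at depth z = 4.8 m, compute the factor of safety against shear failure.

FS = 0.99

With seepage parallel to the slope and the water table at the surface, the effective normal stress on the slip plane uses the buoyant unit weight γ' = γ_sat − γ_w while the driving shear stress uses γ_sat:
FS = [c' + γ' z cos²β tanφ'] / [γ_sat z sinβ cosβ]
(For c' = 0 this reduces to FS = (γ'/γ_sat)·tanφ'/tanβ.)
γ' = 21.4 − 9.81 = 11.59 kN/m³
Numerator = 0.0 + 11.59·4.8·cos²15.0°·tan26.1° = 0.0 + 11.59·4.8·0.9330·0.4899 = 25.428 kPa
Denominator = 21.4·4.8·sin15.0°·cos15.0° = 21.4·4.8·0.2588·0.9659 = 25.680 kPa
FS = 25.428 / 25.680 = 0.990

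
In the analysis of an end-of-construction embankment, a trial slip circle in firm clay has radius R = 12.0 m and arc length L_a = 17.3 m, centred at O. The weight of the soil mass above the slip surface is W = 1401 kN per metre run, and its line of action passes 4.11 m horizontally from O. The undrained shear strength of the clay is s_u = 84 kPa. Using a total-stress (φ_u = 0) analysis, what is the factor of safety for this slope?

FS = 3.03

Taking moments about the centre O, the resisting moment is provided by the undrained shear strength acting along the arc:
M_R = s_u·L_a·R = 84·17.30·12.0 = 17438.4 kN·m/m
M_D = W·d = 1401·4.11 = 5758.1 kN·m/m
FS = M_R / M_D = 17438.4 / 5758.1 = 3.028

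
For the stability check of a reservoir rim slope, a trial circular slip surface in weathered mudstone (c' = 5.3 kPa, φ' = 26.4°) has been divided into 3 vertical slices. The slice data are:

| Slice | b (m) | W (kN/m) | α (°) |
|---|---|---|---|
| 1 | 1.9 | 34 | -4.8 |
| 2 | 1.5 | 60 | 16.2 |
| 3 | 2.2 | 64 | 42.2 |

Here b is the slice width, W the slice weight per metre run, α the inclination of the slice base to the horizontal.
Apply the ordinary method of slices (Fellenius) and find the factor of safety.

Ordinary method of slices: FS = Σ[c'·Δl_i + (W_i cosα_i)·tanφ'] / Σ W_i sinα_i, with Δl_i = b_i / cosα_i.
Slice 1: Δl = 1.9/cos(-4.8°) = 1.907 m; N'_1 = 34·cos(-4.8°) = 33.9; c'Δl = 10.11; W sinα = -2.8
Slice 2: Δl = 1.5/cos16.2° = 1.562 m; N'_2 = 60·cos16.2° = 57.6; c'Δl = 8.28; W sinα = 16.7
Slice 3: Δl = 2.2/cos42.2° = 2.970 m; N'_3 = 64·cos42.2° = 47.4; c'Δl = 15.74; W sinα = 43.0
Σc'Δl = 34.1 kN/m; ΣN' = 138.9 kN/m; ΣW sinα = 56.9 kN/m
Resisting = 34.1 + 138.9·tan26.4° = 34.1 + 69.0 = 103.1 kN/m
FS = 103.1 / 56.9 = 1.812

FS = 1.81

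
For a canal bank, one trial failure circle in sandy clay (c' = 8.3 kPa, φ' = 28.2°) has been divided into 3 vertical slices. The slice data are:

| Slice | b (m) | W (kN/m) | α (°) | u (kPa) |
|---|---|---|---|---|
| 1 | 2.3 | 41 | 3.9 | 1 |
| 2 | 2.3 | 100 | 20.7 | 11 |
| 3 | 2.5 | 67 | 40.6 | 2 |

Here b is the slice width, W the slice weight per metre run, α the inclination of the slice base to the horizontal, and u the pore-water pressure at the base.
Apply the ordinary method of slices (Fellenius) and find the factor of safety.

Ordinary method of slices: FS = Σ[c'·Δl_i + (W_i cosα_i − u_i·Δl_i)·tanφ'] / Σ W_i sinα_i, with Δl_i = b_i / cosα_i.
Slice 1: Δl = 2.3/cos3.9° = 2.305 m; N'_1 = 41·cos3.9° − 1·2.305 = 38.6; c'Δl = 19.13; W sinα = 2.8
Slice 2: Δl = 2.3/cos20.7° = 2.459 m; N'_2 = 100·cos20.7° − 11·2.459 = 66.5; c'Δl = 20.41; W sinα = 35.3
Slice 3: Δl = 2.5/cos40.6° = 3.293 m; N'_3 = 67·cos40.6° − 2·3.293 = 44.3; c'Δl = 27.33; W sinα = 43.6
Σc'Δl = 66.9 kN/m; ΣN' = 149.4 kN/m; ΣW sinα = 81.7 kN/m
Resisting = 66.9 + 149.4·tan28.2° = 66.9 + 80.1 = 147.0 kN/m
FS = 147.0 / 81.7 = 1.798

FS = 1.80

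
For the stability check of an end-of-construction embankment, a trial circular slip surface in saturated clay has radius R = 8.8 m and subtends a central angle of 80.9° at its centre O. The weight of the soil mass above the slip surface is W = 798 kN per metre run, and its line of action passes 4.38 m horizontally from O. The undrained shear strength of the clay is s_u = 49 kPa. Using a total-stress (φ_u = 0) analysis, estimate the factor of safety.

FS = 1.53

Taking moments about the centre O, the resisting moment is provided by the undrained shear strength acting along the arc:
Arc length L_a = R·θ = 8.8·(80.9°·π/180) = 8.8·1.4120 = 12.43 m
M_R = s_u·L_a·R = 49·12.43·8.8 = 5357.8 kN·m/m
M_D = W·d = 798·4.38 = 3495.2 kN·m/m
FS = M_R / M_D = 5357.8 / 3495.2 = 1.533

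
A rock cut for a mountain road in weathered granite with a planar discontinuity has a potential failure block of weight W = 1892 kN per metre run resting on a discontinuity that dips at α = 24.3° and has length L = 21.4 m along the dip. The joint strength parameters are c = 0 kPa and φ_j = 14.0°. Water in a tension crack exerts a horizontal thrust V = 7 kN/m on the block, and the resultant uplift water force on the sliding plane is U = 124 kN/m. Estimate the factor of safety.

Resolving the block weight along and normal to the plane and applying the Mohr–Coulomb strength on the joint:
N' = W cosα − U − V sinα = 1892·cos24.3° − 124 − 7·sin24.3° = 1597.5 kN/m
Driving force T = W sinα + V cosα = 1892·sin24.3° + 7·cos24.3° = 785.0 kN/m
Resisting force R = c·L + N'·tanφ_j = 0·21.4 + 1597.5·tan14.0° = 0.0 + 398.3 = 398.3 kN/m
FS = R / T = 398.3 / 785.0 = 0.507

FS = 0.51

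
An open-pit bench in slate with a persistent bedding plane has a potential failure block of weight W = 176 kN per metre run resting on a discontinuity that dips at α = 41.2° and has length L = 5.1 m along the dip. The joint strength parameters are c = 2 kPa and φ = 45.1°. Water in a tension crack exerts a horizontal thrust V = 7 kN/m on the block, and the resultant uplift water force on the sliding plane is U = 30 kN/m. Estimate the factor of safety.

Resolving the block weight along and normal to the plane and applying the Mohr–Coulomb strength on the joint:
N' = W cosα − U − V sinα = 176·cos41.2° − 30 − 7·sin41.2° = 97.8 kN/m
Driving force T = W sinα + V cosα = 176·sin41.2° + 7·cos41.2° = 121.2 kN/m
Resisting force R = c·L + N'·tanφ = 2·5.1 + 97.8·tan45.1° = 10.2 + 98.2 = 108.4 kN/m
FS = R / T = 108.4 / 121.2 = 0.894

FS = 0.89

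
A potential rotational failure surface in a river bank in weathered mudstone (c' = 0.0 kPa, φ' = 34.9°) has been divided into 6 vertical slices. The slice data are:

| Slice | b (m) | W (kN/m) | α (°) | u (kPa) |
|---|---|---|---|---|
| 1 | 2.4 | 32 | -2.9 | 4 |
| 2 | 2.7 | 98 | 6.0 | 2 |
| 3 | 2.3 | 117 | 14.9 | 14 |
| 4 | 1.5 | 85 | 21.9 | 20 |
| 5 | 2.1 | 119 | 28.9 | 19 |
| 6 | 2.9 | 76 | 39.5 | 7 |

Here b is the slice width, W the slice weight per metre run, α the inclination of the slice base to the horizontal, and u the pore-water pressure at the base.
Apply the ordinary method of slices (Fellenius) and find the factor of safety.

FS = 1.31

Ordinary method of slices: FS = Σ[c'·Δl_i + (W_i cosα_i − u_i·Δl_i)·tanφ'] / Σ W_i sinα_i, with Δl_i = b_i / cosα_i.
Slice 1: Δl = 2.4/cos(-2.9°) = 2.403 m; N'_1 = 32·cos(-2.9°) − 4·2.403 = 22.3; c'Δl = 0.00; W sinα = -1.6
Slice 2: Δl = 2.7/cos6.0° = 2.715 m; N'_2 = 98·cos6.0° − 2·2.715 = 92.0; c'Δl = 0.00; W sinα = 10.2
Slice 3: Δl = 2.3/cos14.9° = 2.380 m; N'_3 = 117·cos14.9° − 14·2.380 = 79.7; c'Δl = 0.00; W sinα = 30.1
Slice 4: Δl = 1.5/cos21.9° = 1.617 m; N'_4 = 85·cos21.9° − 20·1.617 = 46.5; c'Δl = 0.00; W sinα = 31.7
Slice 5: Δl = 2.1/cos28.9° = 2.399 m; N'_5 = 119·cos28.9° − 19·2.399 = 58.6; c'Δl = 0.00; W sinα = 57.5
Slice 6: Δl = 2.9/cos39.5° = 3.758 m; N'_6 = 76·cos39.5° − 7·3.758 = 32.3; c'Δl = 0.00; W sinα = 48.3
Σc'Δl = 0.0 kN/m; ΣN' = 331.6 kN/m; ΣW sinα = 176.3 kN/m
Resisting = 0.0 + 331.6·tan34.9° = 0.0 + 231.3 = 231.3 kN/m
FS = 231.3 / 176.3 = 1.312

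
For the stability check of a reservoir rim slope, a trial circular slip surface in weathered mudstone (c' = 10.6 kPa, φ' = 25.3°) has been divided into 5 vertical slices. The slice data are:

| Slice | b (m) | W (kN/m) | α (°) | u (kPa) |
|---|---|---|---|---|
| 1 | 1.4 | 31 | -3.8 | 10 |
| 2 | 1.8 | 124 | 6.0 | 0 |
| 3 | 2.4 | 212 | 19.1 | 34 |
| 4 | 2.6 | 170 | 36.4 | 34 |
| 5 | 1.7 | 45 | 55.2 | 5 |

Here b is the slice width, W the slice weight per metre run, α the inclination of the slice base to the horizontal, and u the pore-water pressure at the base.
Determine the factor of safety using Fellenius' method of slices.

Ordinary method of slices: FS = Σ[c'·Δl_i + (W_i cosα_i − u_i·Δl_i)·tanφ'] / Σ W_i sinα_i, with Δl_i = b_i / cosα_i.
Slice 1: Δl = 1.4/cos(-3.8°) = 1.403 m; N'_1 = 31·cos(-3.8°) − 10·1.403 = 16.9; c'Δl = 14.87; W sinα = -2.1
Slice 2: Δl = 1.8/cos6.0° = 1.810 m; N'_2 = 124·cos6.0° − 0·1.810 = 123.3; c'Δl = 19.19; W sinα = 13.0
Slice 3: Δl = 2.4/cos19.1° = 2.540 m; N'_3 = 212·cos19.1° − 34·2.540 = 114.0; c'Δl = 26.92; W sinα = 69.4
Slice 4: Δl = 2.6/cos36.4° = 3.230 m; N'_4 = 170·cos36.4° − 34·3.230 = 27.0; c'Δl = 34.24; W sinα = 100.9
Slice 5: Δl = 1.7/cos55.2° = 2.979 m; N'_5 = 45·cos55.2° − 5·2.979 = 10.8; c'Δl = 31.57; W sinα = 37.0
Σc'Δl = 126.8 kN/m; ΣN' = 292.0 kN/m; ΣW sinα = 218.1 kN/m
Resisting = 126.8 + 292.0·tan25.3° = 126.8 + 138.0 = 264.8 kN/m
FS = 264.8 / 218.1 = 1.214

FS = 1.21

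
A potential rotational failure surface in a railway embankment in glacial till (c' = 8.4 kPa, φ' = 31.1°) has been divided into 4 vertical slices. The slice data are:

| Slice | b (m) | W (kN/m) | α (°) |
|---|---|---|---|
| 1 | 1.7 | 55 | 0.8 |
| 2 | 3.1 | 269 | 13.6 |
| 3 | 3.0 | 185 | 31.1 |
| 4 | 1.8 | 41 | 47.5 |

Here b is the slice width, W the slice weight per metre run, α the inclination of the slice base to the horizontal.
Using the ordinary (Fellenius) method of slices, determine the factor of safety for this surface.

FS = 2.09

Ordinary method of slices: FS = Σ[c'·Δl_i + (W_i cosα_i)·tanφ'] / Σ W_i sinα_i, with Δl_i = b_i / cosα_i.
Slice 1: Δl = 1.7/cos0.8° = 1.700 m; N'_1 = 55·cos0.8° = 55.0; c'Δl = 14.28; W sinα = 0.8
Slice 2: Δl = 3.1/cos13.6° = 3.189 m; N'_2 = 269·cos13.6° = 261.5; c'Δl = 26.79; W sinα = 63.3
Slice 3: Δl = 3.0/cos31.1° = 3.504 m; N'_3 = 185·cos31.1° = 158.4; c'Δl = 29.43; W sinα = 95.6
Slice 4: Δl = 1.8/cos47.5° = 2.664 m; N'_4 = 41·cos47.5° = 27.7; c'Δl = 22.38; W sinα = 30.2
Σc'Δl = 92.9 kN/m; ΣN' = 502.6 kN/m; ΣW sinα = 189.8 kN/m
Resisting = 92.9 + 502.6·tan31.1° = 92.9 + 303.2 = 396.0 kN/m
FS = 396.0 / 189.8 = 2.087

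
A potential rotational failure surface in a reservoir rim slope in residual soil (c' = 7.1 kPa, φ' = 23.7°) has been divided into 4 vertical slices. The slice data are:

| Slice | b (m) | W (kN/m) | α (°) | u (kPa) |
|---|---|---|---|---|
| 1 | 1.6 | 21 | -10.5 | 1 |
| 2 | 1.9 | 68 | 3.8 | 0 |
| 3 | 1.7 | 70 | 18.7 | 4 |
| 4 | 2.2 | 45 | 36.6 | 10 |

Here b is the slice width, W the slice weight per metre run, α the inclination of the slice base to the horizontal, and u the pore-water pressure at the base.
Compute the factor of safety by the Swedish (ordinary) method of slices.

FS = 2.51

Ordinary method of slices: FS = Σ[c'·Δl_i + (W_i cosα_i − u_i·Δl_i)·tanφ'] / Σ W_i sinα_i, with Δl_i = b_i / cosα_i.
Slice 1: Δl = 1.6/cos(-10.5°) = 1.627 m; N'_1 = 21·cos(-10.5°) − 1·1.627 = 19.0; c'Δl = 11.55; W sinα = -3.8
Slice 2: Δl = 1.9/cos3.8° = 1.904 m; N'_2 = 68·cos3.8° − 0·1.904 = 67.9; c'Δl = 13.52; W sinα = 4.5
Slice 3: Δl = 1.7/cos18.7° = 1.795 m; N'_3 = 70·cos18.7° − 4·1.795 = 59.1; c'Δl = 12.74; W sinα = 22.4
Slice 4: Δl = 2.2/cos36.6° = 2.740 m; N'_4 = 45·cos36.6° − 10·2.740 = 8.7; c'Δl = 19.46; W sinα = 26.8
Σc'Δl = 57.3 kN/m; ΣN' = 154.7 kN/m; ΣW sinα = 50.0 kN/m
Resisting = 57.3 + 154.7·tan23.7° = 57.3 + 67.9 = 125.2 kN/m
FS = 125.2 / 50.0 = 2.506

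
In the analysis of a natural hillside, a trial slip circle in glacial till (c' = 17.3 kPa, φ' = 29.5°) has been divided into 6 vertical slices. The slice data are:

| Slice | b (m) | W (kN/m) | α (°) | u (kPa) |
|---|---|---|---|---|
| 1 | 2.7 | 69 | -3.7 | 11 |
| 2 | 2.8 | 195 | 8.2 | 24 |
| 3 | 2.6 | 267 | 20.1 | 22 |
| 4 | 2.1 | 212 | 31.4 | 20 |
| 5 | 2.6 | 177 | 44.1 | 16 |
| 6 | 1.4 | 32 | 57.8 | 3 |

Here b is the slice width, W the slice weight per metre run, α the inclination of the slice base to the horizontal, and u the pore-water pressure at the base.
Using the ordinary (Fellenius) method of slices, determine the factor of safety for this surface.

FS = 1.63

Ordinary method of slices: FS = Σ[c'·Δl_i + (W_i cosα_i − u_i·Δl_i)·tanφ'] / Σ W_i sinα_i, with Δl_i = b_i / cosα_i.
Slice 1: Δl = 2.7/cos(-3.7°) = 2.706 m; N'_1 = 69·cos(-3.7°) − 11·2.706 = 39.1; c'Δl = 46.81; W sinα = -4.5
Slice 2: Δl = 2.8/cos8.2° = 2.829 m; N'_2 = 195·cos8.2° − 24·2.829 = 125.1; c'Δl = 48.94; W sinα = 27.8
Slice 3: Δl = 2.6/cos20.1° = 2.769 m; N'_3 = 267·cos20.1° − 22·2.769 = 189.8; c'Δl = 47.90; W sinα = 91.8
Slice 4: Δl = 2.1/cos31.4° = 2.460 m; N'_4 = 212·cos31.4° − 20·2.460 = 131.7; c'Δl = 42.56; W sinα = 110.5
Slice 5: Δl = 2.6/cos44.1° = 3.621 m; N'_5 = 177·cos44.1° − 16·3.621 = 69.2; c'Δl = 62.64; W sinα = 123.2
Slice 6: Δl = 1.4/cos57.8° = 2.627 m; N'_6 = 32·cos57.8° − 3·2.627 = 9.2; c'Δl = 45.45; W sinα = 27.1
Σc'Δl = 294.3 kN/m; ΣN' = 564.1 kN/m; ΣW sinα = 375.8 kN/m
Resisting = 294.3 + 564.1·tan29.5° = 294.3 + 319.2 = 613.5 kN/m
FS = 613.5 / 375.8 = 1.632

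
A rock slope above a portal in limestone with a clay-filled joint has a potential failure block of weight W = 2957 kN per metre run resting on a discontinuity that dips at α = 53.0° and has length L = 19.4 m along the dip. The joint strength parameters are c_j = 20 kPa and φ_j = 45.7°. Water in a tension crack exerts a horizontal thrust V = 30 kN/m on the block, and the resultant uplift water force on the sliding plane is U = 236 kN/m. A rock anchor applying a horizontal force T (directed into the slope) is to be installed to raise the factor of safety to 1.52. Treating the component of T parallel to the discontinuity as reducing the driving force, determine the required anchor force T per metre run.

T = 965 kN/m

Resolving forces along and normal to the sliding plane, with the horizontal anchor force T adding T·sinα to the effective normal force and T·cosα acting up the plane against the driving force:
FS = [c_jL + (W cosα − U − V sinα + T sinα) tanφ_j] / [W sinα + V cosα − T cosα]
Without the anchor: N' = 1519.6 kN/m, driving T_d = 2379.6 kN/m, resisting R = 20·19.4 + 1519.6·tan45.7° = 1945.2 kN/m, FS = 0.82.
Setting FS = 1.52 and solving for T:
1.52·(2379.6 − T cos53.0°) = 1945.2 + T sin53.0°·tan45.7°
T·(sin53.0°·tan45.7° + 1.52·cos53.0°) = 1.52·2379.6 − 1945.2
T·(0.7986·1.0247 + 1.52·0.6018) = 3617.0 − 1945.2 = 1671.8
T·1.7332 = 1671.8
T = 964.6 kN/m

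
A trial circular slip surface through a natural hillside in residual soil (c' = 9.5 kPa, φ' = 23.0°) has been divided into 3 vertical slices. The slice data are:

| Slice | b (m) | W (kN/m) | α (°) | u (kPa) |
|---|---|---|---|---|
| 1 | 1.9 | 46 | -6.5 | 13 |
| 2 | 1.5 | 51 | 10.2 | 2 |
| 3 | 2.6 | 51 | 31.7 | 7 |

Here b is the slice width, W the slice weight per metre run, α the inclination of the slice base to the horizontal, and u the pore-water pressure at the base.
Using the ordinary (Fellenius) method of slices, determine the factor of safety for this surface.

FS = 3.26

Ordinary method of slices: FS = Σ[c'·Δl_i + (W_i cosα_i − u_i·Δl_i)·tanφ'] / Σ W_i sinα_i, with Δl_i = b_i / cosα_i.
Slice 1: Δl = 1.9/cos(-6.5°) = 1.912 m; N'_1 = 46·cos(-6.5°) − 13·1.912 = 20.8; c'Δl = 18.17; W sinα = -5.2
Slice 2: Δl = 1.5/cos10.2° = 1.524 m; N'_2 = 51·cos10.2° − 2·1.524 = 47.1; c'Δl = 14.48; W sinα = 9.0
Slice 3: Δl = 2.6/cos31.7° = 3.056 m; N'_3 = 51·cos31.7° − 7·3.056 = 22.0; c'Δl = 29.03; W sinα = 26.8
Σc'Δl = 61.7 kN/m; ΣN' = 90.0 kN/m; ΣW sinα = 30.6 kN/m
Resisting = 61.7 + 90.0·tan23.0° = 61.7 + 38.2 = 99.9 kN/m
FS = 99.9 / 30.6 = 3.261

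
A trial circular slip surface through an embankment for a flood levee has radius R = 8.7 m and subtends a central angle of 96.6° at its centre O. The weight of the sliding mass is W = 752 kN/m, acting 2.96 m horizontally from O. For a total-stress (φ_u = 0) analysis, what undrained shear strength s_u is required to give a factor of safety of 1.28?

FS = s_u·L_a·R / (W·d), so s_u = FS·W·d / (L_a·R).
Arc length L_a = R·θ = 8.7·(96.6°·π/180) = 8.7·1.6860 = 14.67 m
s_u = 1.28·752·2.96 / (14.67·8.7) = 2849.2 / 127.61 = 22.33 kPa

s_u = 22.3 kPa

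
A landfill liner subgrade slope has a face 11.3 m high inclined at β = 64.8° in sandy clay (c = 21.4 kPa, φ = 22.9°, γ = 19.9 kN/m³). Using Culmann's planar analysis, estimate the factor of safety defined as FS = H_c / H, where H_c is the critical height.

H_c = (4c/γ) · sinβ cosφ / [1 − cos(β − φ)]
    = (4·21.4/19.9) · sin64.8°·cos22.9° / [1 − cos41.9°]
    = 4.302 · 0.8335 / 0.2557 = 14.02 m
FS = H_c / H = 14.02 / 11.3 = 1.241

FS = 1.24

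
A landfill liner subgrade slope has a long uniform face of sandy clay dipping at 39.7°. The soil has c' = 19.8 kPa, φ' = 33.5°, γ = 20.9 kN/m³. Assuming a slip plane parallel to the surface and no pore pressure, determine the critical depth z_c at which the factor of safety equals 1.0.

Setting FS = 1.00 in FS = [c' + γz cos²β tanφ'] / [γz sinβ cosβ] and solving for z:
z = c' / [γ cosβ (FS·sinβ − cosβ·tanφ')]
  = 19.8 / [20.9·cos39.7°·(1.00·sin39.7° − cos39.7°·tan33.5°)]
  = 19.8 / [20.9·0.7694·(1.00·0.6388 − 0.7694·0.6619)]
  = 19.8 / 2.0826 = 9.507 m

z_c = 9.51 m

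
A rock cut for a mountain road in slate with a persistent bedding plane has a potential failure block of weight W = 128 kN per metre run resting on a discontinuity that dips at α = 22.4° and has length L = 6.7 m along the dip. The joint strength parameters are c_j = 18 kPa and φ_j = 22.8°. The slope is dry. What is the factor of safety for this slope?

Resolving the block weight along and normal to the plane and applying the Mohr–Coulomb strength on the joint:
N' = W cosα = 128·cos22.4° = 118.3 kN/m
Driving force T = W sinα = 128·sin22.4° = 48.8 kN/m
Resisting force R = c_j·L + N'·tanφ_j = 18·6.7 + 118.3·tan22.8° = 120.6 + 49.7 = 170.3 kN/m
FS = R / T = 170.3 / 48.8 = 3.492

FS = 3.49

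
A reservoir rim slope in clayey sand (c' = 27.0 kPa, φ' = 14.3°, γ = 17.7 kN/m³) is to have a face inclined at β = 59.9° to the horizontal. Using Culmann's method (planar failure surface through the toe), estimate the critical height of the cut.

Culmann's analysis gives the critical failure plane at α_cr = (β + φ')/2 = (59.9 + 14.3)/2 = 37.1°, and the critical height
H_c = (4c'/γ) · sinβ cosφ' / [1 − cos(β − φ')]
    = (4·27.0/17.7) · sin59.9°·cos14.3° / [1 − cos(45.6°)]
    = 6.102 · 0.8652·0.9690 / [1 − 0.6997]
    = 6.102 · 0.8383 / 0.3003
    = 17.03 m

H_c = 17.03 m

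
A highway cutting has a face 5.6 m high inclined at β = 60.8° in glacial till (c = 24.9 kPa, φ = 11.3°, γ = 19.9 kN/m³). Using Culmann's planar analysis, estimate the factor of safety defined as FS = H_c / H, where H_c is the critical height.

FS = 2.18

H_c = (4c/γ) · sinβ cosφ / [1 − cos(β − φ)]
    = (4·24.9/19.9) · sin60.8°·cos11.3° / [1 − cos49.5°]
    = 5.005 · 0.8560 / 0.3506 = 12.22 m
FS = H_c / H = 12.22 / 5.6 = 2.182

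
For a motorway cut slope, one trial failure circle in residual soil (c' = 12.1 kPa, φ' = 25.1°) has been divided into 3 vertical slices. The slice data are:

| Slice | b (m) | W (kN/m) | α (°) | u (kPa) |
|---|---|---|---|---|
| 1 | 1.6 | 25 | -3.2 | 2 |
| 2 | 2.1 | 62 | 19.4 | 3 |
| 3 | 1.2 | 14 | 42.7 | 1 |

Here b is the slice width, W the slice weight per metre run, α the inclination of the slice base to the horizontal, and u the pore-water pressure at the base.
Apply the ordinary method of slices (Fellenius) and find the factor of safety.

Ordinary method of slices: FS = Σ[c'·Δl_i + (W_i cosα_i − u_i·Δl_i)·tanφ'] / Σ W_i sinα_i, with Δl_i = b_i / cosα_i.
Slice 1: Δl = 1.6/cos(-3.2°) = 1.602 m; N'_1 = 25·cos(-3.2°) − 2·1.602 = 21.8; c'Δl = 19.39; W sinα = -1.4
Slice 2: Δl = 2.1/cos19.4° = 2.226 m; N'_2 = 62·cos19.4° − 3·2.226 = 51.8; c'Δl = 26.94; W sinα = 20.6
Slice 3: Δl = 1.2/cos42.7° = 1.633 m; N'_3 = 14·cos42.7° − 1·1.633 = 8.7; c'Δl = 19.76; W sinα = 9.5
Σc'Δl = 66.1 kN/m; ΣN' = 82.2 kN/m; ΣW sinα = 28.7 kN/m
Resisting = 66.1 + 82.2·tan25.1° = 66.1 + 38.5 = 104.6 kN/m
FS = 104.6 / 28.7 = 3.645

FS = 3.65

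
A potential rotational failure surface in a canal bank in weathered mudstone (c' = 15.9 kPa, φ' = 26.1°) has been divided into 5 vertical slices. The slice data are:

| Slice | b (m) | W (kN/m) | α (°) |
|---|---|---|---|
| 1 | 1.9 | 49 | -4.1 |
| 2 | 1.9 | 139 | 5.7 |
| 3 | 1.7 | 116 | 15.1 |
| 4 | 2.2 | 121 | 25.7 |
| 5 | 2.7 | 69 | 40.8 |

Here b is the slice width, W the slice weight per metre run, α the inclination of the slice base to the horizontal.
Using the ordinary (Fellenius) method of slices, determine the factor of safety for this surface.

Ordinary method of slices: FS = Σ[c'·Δl_i + (W_i cosα_i)·tanφ'] / Σ W_i sinα_i, with Δl_i = b_i / cosα_i.
Slice 1: Δl = 1.9/cos(-4.1°) = 1.905 m; N'_1 = 49·cos(-4.1°) = 48.9; c'Δl = 30.29; W sinα = -3.5
Slice 2: Δl = 1.9/cos5.7° = 1.909 m; N'_2 = 139·cos5.7° = 138.3; c'Δl = 30.36; W sinα = 13.8
Slice 3: Δl = 1.7/cos15.1° = 1.761 m; N'_3 = 116·cos15.1° = 112.0; c'Δl = 28.00; W sinα = 30.2
Slice 4: Δl = 2.2/cos25.7° = 2.442 m; N'_4 = 121·cos25.7° = 109.0; c'Δl = 38.82; W sinα = 52.5
Slice 5: Δl = 2.7/cos40.8° = 3.567 m; N'_5 = 69·cos40.8° = 52.2; c'Δl = 56.71; W sinα = 45.1
Σc'Δl = 184.2 kN/m; ΣN' = 460.4 kN/m; ΣW sinα = 138.1 kN/m
Resisting = 184.2 + 460.4·tan26.1° = 184.2 + 225.6 = 409.7 kN/m
FS = 409.7 / 138.1 = 2.967

FS = 2.97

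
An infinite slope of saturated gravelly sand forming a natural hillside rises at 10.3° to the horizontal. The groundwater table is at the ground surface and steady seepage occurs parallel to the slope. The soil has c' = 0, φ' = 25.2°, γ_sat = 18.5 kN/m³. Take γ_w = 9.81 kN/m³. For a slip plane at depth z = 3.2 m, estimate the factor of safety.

With seepage parallel to the slope and the water table at the surface, the effective normal stress on the slip plane uses the buoyant unit weight γ' = γ_sat − γ_w while the driving shear stress uses γ_sat:
FS = [c' + γ' z cos²β tanφ'] / [γ_sat z sinβ cosβ]
(For c' = 0 this reduces to FS = (γ'/γ_sat)·tanφ'/tanβ.)
γ' = 18.5 − 9.81 = 8.69 kN/m³
Numerator = 0.0 + 8.69·3.2·cos²10.3°·tan25.2° = 0.0 + 8.69·3.2·0.9680·0.4706 = 12.667 kPa
Denominator = 18.5·3.2·sin10.3°·cos10.3° = 18.5·3.2·0.1788·0.9839 = 10.415 kPa
FS = 12.667 / 10.415 = 1.216

FS = 1.22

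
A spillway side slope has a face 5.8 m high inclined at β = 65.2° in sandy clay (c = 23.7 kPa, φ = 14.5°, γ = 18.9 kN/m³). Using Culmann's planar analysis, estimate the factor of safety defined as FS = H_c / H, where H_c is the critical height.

H_c = (4c/γ) · sinβ cosφ / [1 − cos(β − φ)]
    = (4·23.7/18.9) · sin65.2°·cos14.5° / [1 − cos50.7°]
    = 5.016 · 0.8789 / 0.3666 = 12.02 m
FS = H_c / H = 12.02 / 5.8 = 2.073

FS = 2.07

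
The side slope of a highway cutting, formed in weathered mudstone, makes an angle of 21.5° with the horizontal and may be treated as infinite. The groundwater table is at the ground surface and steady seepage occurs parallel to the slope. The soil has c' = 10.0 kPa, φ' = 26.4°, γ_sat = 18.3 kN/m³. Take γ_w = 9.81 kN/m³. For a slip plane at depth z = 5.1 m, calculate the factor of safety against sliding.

FS = 0.90

With seepage parallel to the slope and the water table at the surface, the effective normal stress on the slip plane uses the buoyant unit weight γ' = γ_sat − γ_w while the driving shear stress uses γ_sat:
FS = [c' + γ' z cos²β tanφ'] / [γ_sat z sinβ cosβ]
γ' = 18.3 − 9.81 = 8.49 kN/m³
Numerator = 10.0 + 8.49·5.1·cos²21.5°·tan26.4° = 10.0 + 8.49·5.1·0.8657·0.4964 = 28.607 kPa
Denominator = 18.3·5.1·sin21.5°·cos21.5° = 18.3·5.1·0.3665·0.9304 = 31.825 kPa
FS = 28.607 / 31.825 = 0.899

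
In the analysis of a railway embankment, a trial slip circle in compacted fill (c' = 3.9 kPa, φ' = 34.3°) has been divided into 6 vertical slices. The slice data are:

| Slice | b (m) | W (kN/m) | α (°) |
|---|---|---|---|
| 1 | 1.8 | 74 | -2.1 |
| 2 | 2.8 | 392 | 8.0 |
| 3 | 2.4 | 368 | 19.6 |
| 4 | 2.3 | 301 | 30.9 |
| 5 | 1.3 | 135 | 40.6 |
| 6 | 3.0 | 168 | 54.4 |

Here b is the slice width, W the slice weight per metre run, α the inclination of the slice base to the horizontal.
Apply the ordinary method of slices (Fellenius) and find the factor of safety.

FS = 1.68

Ordinary method of slices: FS = Σ[c'·Δl_i + (W_i cosα_i)·tanφ'] / Σ W_i sinα_i, with Δl_i = b_i / cosα_i.
Slice 1: Δl = 1.8/cos(-2.1°) = 1.801 m; N'_1 = 74·cos(-2.1°) = 74.0; c'Δl = 7.02; W sinα = -2.7
Slice 2: Δl = 2.8/cos8.0° = 2.828 m; N'_2 = 392·cos8.0° = 388.2; c'Δl = 11.03; W sinα = 54.6
Slice 3: Δl = 2.4/cos19.6° = 2.548 m; N'_3 = 368·cos19.6° = 346.7; c'Δl = 9.94; W sinα = 123.4
Slice 4: Δl = 2.3/cos30.9° = 2.680 m; N'_4 = 301·cos30.9° = 258.3; c'Δl = 10.45; W sinα = 154.6
Slice 5: Δl = 1.3/cos40.6° = 1.712 m; N'_5 = 135·cos40.6° = 102.5; c'Δl = 6.68; W sinα = 87.9
Slice 6: Δl = 3.0/cos54.4° = 5.154 m; N'_6 = 168·cos54.4° = 97.8; c'Δl = 20.10; W sinα = 136.6
Σc'Δl = 65.2 kN/m; ΣN' = 1267.4 kN/m; ΣW sinα = 554.3 kN/m
Resisting = 65.2 + 1267.4·tan34.3° = 65.2 + 864.6 = 929.8 kN/m
FS = 929.8 / 554.3 = 1.677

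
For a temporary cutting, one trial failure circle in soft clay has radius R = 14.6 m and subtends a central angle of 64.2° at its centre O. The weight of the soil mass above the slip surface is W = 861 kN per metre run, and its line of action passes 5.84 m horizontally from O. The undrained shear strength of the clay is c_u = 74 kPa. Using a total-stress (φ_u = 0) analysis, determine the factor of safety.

Taking moments about the centre O, the resisting moment is provided by the undrained shear strength acting along the arc:
Arc length L_a = R·θ = 14.6·(64.2°·π/180) = 14.6·1.1205 = 16.36 m
M_R = c_u·L_a·R = 74·16.36·14.6 = 17674.6 kN·m/m
M_D = W·d = 861·5.84 = 5028.2 kN·m/m
FS = M_R / M_D = 17674.6 / 5028.2 = 3.515

FS = 3.52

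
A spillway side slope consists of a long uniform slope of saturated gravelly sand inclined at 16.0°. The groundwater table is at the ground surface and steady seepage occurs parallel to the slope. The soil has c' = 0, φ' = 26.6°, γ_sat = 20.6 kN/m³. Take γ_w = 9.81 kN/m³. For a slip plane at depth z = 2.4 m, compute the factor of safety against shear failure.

With seepage parallel to the slope and the water table at the surface, the effective normal stress on the slip plane uses the buoyant unit weight γ' = γ_sat − γ_w while the driving shear stress uses γ_sat:
FS = [c' + γ' z cos²β tanφ'] / [γ_sat z sinβ cosβ]
(For c' = 0 this reduces to FS = (γ'/γ_sat)·tanφ'/tanβ.)
γ' = 20.6 − 9.81 = 10.79 kN/m³
Numerator = 0.0 + 10.79·2.4·cos²16.0°·tan26.6° = 0.0 + 10.79·2.4·0.9240·0.5008 = 11.983 kPa
Denominator = 20.6·2.4·sin16.0°·cos16.0° = 20.6·2.4·0.2756·0.9613 = 13.100 kPa
FS = 11.983 / 13.100 = 0.915

FS = 0.91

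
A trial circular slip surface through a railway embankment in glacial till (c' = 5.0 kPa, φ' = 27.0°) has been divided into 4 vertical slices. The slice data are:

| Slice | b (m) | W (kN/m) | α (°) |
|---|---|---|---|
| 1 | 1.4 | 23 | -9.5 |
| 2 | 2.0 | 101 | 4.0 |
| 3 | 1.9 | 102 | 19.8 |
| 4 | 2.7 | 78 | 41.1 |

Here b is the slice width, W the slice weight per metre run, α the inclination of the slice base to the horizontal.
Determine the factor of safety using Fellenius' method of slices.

FS = 2.10

Ordinary method of slices: FS = Σ[c'·Δl_i + (W_i cosα_i)·tanφ'] / Σ W_i sinα_i, with Δl_i = b_i / cosα_i.
Slice 1: Δl = 1.4/cos(-9.5°) = 1.419 m; N'_1 = 23·cos(-9.5°) = 22.7; c'Δl = 7.10; W sinα = -3.8
Slice 2: Δl = 2.0/cos4.0° = 2.005 m; N'_2 = 101·cos4.0° = 100.8; c'Δl = 10.02; W sinα = 7.0
Slice 3: Δl = 1.9/cos19.8° = 2.019 m; N'_3 = 102·cos19.8° = 96.0; c'Δl = 10.10; W sinα = 34.6
Slice 4: Δl = 2.7/cos41.1° = 3.583 m; N'_4 = 78·cos41.1° = 58.8; c'Δl = 17.91; W sinα = 51.3
Σc'Δl = 45.1 kN/m; ΣN' = 278.2 kN/m; ΣW sinα = 89.1 kN/m
Resisting = 45.1 + 278.2·tan27.0° = 45.1 + 141.7 = 186.9 kN/m
FS = 186.9 / 89.1 = 2.098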